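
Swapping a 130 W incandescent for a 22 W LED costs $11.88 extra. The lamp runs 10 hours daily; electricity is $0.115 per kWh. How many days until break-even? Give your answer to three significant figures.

95.7 days

Power saved = 130 − 22 = 108 W
Daily energy saved = 108 W × 10 h = 1080 Wh = 1.08 kWh
Daily savings = 1.08 × $0.115 = $0.1242
Payback = $11.88 / $0.1242 per day = 95.65 days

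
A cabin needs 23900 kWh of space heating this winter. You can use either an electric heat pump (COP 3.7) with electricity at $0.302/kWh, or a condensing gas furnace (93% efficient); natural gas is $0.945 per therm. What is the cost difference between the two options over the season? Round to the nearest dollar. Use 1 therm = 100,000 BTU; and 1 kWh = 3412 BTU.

$1122

Heat load = 23900 kWh × 3412 = 81,546,800 BTU
Gas: input = 81,546,800 / 0.93 = 87,684,731 BTU = 876.8 therm → 876.8 × $0.945 = $828.62
Heat pump: 81,546,800 BTU / 3412 = 23,900 kWh heat; / 3.7 = 6,459 kWh in → × $0.302 = $1,950.76
Difference = |$828.62 − $1,950.76| = $1,122.14 ≈ $1122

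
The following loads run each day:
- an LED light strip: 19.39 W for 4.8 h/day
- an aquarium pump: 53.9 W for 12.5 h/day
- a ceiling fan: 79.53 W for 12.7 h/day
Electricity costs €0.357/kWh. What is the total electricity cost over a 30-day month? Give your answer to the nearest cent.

LED light strip: 19.39 W × 4.8 h × 30 d = 2,792 Wh = 2.792 kWh
aquarium pump: 53.9 W × 12.5 h × 30 d = 20,212 Wh = 20.21 kWh
ceiling fan: 79.53 W × 12.7 h × 30 d = 30,301 Wh = 30.3 kWh
Total energy = 2.792 + 20.21 + 30.3 = 53.31 kWh
Cost = 53.31 kWh × €0.357 = €19.03

€19.03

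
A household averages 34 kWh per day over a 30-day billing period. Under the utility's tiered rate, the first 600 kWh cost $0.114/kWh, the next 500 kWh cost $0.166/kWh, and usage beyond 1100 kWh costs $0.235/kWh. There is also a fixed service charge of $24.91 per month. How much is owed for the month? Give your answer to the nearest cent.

Usage = 34 kWh/day × 30 days = 1020 kWh
First 600 kWh × $0.114 = $68.40
Next 420 kWh × $0.166 = $69.72
Remaining tier: 0 kWh (not reached)
Energy charge = $138.12; + service $24.91 = $163.03

$163.03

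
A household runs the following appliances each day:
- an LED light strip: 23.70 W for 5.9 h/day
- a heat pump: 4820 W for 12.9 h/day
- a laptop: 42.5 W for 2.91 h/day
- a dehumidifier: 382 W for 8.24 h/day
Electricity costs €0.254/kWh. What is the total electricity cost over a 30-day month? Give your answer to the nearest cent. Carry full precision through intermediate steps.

€499.79

LED light strip: 23.70 W × 5.9 h × 30 d = 4,195 Wh = 4.195 kWh
heat pump: 4820 W × 12.9 h × 30 d = 1,865,340 Wh = 1,865 kWh
laptop: 42.5 W × 2.91 h × 30 d = 3,710 Wh = 3.71 kWh
dehumidifier: 382 W × 8.24 h × 30 d = 94,430 Wh = 94.43 kWh
Total energy = 4.195 + 1,865 + 3.71 + 94.43 = 1,968 kWh
Cost = 1,968 kWh × €0.254 = €499.79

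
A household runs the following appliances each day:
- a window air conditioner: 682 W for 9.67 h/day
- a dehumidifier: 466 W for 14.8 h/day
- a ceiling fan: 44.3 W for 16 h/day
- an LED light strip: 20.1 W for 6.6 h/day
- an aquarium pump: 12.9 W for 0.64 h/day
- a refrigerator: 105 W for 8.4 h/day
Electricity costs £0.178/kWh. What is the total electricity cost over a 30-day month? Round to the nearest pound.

window air conditioner: 682 W × 9.67 h × 30 d = 197,848 Wh = 197.8 kWh
dehumidifier: 466 W × 14.8 h × 30 d = 206,904 Wh = 206.9 kWh
ceiling fan: 44.3 W × 16 h × 30 d = 21,264 Wh = 21.26 kWh
LED light strip: 20.1 W × 6.6 h × 30 d = 3,980 Wh = 3.98 kWh
aquarium pump: 12.9 W × 0.64 h × 30 d = 248 Wh = 0.2477 kWh
refrigerator: 105 W × 8.4 h × 30 d = 26,460 Wh = 26.46 kWh
Total energy = 197.8 + 206.9 + 21.26 + 3.98 + 0.2477 + 26.46 = 456.7 kWh
Cost = 456.7 kWh × £0.178 = £81.29 ≈ £81

£81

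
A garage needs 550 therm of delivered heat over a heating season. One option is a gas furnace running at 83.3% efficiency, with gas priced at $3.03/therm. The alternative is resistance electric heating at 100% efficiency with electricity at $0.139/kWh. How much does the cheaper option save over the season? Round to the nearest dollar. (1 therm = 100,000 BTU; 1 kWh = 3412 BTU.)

Heat load = 550 therm × 100,000 = 55,000,000 BTU
Gas: input = 55,000,000 / 0.833 = 66,026,411 BTU = 660.3 therm → 660.3 × $3.03 = $2,000.60
Electric: 55,000,000 BTU / 3412 = 16,120 kWh → × $0.139 = $2,240.62
Difference = |$2,000.60 − $2,240.62| = $240.02 ≈ $240

$240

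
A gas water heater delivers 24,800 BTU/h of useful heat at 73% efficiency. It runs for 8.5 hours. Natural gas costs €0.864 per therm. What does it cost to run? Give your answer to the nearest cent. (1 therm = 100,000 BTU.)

€2.49

Heat delivered = 24,800 BTU/h × 8.5 h = 210,800 BTU
Gas input = 210,800 / 0.73 = 288,767 BTU
= 288,767 / 100,000 = 2.888 therm
Cost = 2.888 × €0.864/therm = €2.49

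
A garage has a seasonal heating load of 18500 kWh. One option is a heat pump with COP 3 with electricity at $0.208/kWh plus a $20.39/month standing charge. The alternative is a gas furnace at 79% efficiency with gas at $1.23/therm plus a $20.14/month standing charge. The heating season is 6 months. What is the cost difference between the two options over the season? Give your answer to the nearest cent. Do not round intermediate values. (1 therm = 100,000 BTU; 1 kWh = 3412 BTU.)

Heat load = 18500 kWh × 3412 = 63,122,000 BTU
Gas: input = 63,122,000 / 0.79 = 79,901,266 BTU = 799 therm → 799 × $1.23 = $982.79; + 6 × $20.14 standing = $1,103.63
Heat pump: 63,122,000 BTU / 3412 = 18,500 kWh heat; / 3 = 6,167 kWh in → × $0.208 = $1,282.67; + 6 × $20.39 standing = $1,405.01
Difference = |$1,103.63 − $1,405.01| = $301.38

$301.38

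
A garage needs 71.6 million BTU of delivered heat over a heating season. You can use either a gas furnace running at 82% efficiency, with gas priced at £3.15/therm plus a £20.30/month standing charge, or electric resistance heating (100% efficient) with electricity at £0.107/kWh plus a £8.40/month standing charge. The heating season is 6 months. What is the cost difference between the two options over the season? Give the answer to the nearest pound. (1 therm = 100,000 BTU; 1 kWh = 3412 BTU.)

£577

Heat load = 71.6 × 10⁶ BTU = 71,600,000 BTU
Gas: input = 71,600,000 / 0.82 = 87,317,073 BTU = 873.2 therm → 873.2 × £3.15 = £2,750.49; + 6 × £20.30 standing = £2,872.29
Electric: 71,600,000 BTU / 3412 = 20,980 kWh → × £0.107 = £2,245.37; + 6 × £8.40 standing = £2,295.77
Difference = |£2,872.29 − £2,295.77| = £576.52 ≈ £577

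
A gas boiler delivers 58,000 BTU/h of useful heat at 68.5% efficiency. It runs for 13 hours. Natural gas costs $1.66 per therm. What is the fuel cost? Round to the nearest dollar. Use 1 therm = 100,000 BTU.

Heat delivered = 58,000 BTU/h × 13 h = 754,000 BTU
Gas input = 754,000 / 0.685 = 1,100,730 BTU
= 1,100,730 / 100,000 = 11.01 therm
Cost = 11.01 × $1.66/therm = $18.27 ≈ $18

$18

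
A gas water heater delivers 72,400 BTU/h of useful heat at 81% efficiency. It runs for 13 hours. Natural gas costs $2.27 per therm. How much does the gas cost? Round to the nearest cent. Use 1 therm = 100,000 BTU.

Heat delivered = 72,400 BTU/h × 13 h = 941,200 BTU
Gas input = 941,200 / 0.810 = 1,161,975 BTU
= 1,161,975 / 100,000 = 11.62 therm
Cost = 11.62 × $2.27/therm = $26.38

$26.38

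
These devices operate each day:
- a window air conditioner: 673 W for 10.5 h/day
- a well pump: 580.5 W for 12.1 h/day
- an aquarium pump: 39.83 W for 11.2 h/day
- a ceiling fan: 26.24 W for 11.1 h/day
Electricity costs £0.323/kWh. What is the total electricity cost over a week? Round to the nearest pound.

window air conditioner: 673 W × 10.5 h × 7 d = 49,466 Wh = 49.47 kWh
well pump: 580.5 W × 12.1 h × 7 d = 49,168 Wh = 49.17 kWh
aquarium pump: 39.83 W × 11.2 h × 7 d = 3,123 Wh = 3.123 kWh
ceiling fan: 26.24 W × 11.1 h × 7 d = 2,039 Wh = 2.039 kWh
Total energy = 49.47 + 49.17 + 3.123 + 2.039 = 103.8 kWh
Cost = 103.8 kWh × £0.323 = £33.53 ≈ £34

£34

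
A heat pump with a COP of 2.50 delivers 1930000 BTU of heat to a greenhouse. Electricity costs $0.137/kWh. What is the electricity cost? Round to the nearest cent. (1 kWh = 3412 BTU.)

Heat delivered = 1,930,000 BTU / 3412 = 565.7 kWh
Electrical input = 565.7 kWh / 2.50 = 226.3 kWh
Cost = 226.3 × $0.137/kWh = $31.00

$31.00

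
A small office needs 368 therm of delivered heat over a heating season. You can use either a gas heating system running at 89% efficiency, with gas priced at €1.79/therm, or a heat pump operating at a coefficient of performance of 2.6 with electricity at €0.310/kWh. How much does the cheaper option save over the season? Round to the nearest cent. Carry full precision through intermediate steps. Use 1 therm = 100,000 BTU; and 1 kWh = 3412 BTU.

Heat load = 368 therm × 100,000 = 36,800,000 BTU
Gas: input = 36,800,000 / 0.89 = 41,348,315 BTU = 413.5 therm → 413.5 × €1.79 = €740.13
Heat pump: 36,800,000 BTU / 3412 = 10,790 kWh heat; / 2.6 = 4,148 kWh in → × €0.310 = €1,285.96
Difference = |€740.13 − €1,285.96| = €545.82

€545.82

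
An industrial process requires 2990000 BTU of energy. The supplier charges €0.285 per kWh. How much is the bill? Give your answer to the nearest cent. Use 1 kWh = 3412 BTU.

2990000 BTU × (0.00029308 kWh/BTU) = 876.3 kWh
Cost = 876.3 kWh × €0.285/kWh = €249.75

€249.75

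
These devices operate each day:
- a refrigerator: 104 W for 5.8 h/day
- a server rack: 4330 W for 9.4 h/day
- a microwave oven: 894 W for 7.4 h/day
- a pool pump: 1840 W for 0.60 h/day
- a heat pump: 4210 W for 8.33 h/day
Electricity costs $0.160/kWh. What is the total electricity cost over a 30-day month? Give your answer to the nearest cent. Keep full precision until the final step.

refrigerator: 104 W × 5.8 h × 30 d = 18,096 Wh = 18.1 kWh
server rack: 4330 W × 9.4 h × 30 d = 1,221,060 Wh = 1,221 kWh
microwave oven: 894 W × 7.4 h × 30 d = 198,468 Wh = 198.5 kWh
pool pump: 1840 W × 0.60 h × 30 d = 33,120 Wh = 33.12 kWh
heat pump: 4210 W × 8.33 h × 30 d = 1,052,079 Wh = 1,052 kWh
Total energy = 18.1 + 1,221 + 198.5 + 33.12 + 1,052 = 2,523 kWh
Cost = 2,523 kWh × $0.160 = $403.65

$403.65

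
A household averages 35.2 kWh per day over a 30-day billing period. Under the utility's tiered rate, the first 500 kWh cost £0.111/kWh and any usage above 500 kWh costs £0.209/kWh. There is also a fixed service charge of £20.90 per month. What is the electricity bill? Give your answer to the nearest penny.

£192.60

Usage = 35.2 kWh/day × 30 days = 1056 kWh
First 500 kWh × £0.111 = £55.50
Remaining 556 kWh × £0.209 = £116.20
Energy charge = £171.70; + service £20.90 = £192.60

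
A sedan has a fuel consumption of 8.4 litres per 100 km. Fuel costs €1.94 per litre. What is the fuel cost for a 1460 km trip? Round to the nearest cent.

€237.92

Fuel = 8.4 L/100 km × 1460 km / 100 = 122.6 L
Cost = 122.6 L × €1.94/L = €237.92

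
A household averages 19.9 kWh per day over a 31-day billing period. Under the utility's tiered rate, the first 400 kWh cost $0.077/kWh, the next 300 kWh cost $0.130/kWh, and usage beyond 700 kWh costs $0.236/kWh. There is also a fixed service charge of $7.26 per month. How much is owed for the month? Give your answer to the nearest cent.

Usage = 19.9 kWh/day × 31 days = 616.9 kWh
First 400 kWh × $0.077 = $30.80
Next 216.9 kWh × $0.130 = $28.20
Remaining tier: 0 kWh (not reached)
Energy charge = $59.00; + service $7.26 = $66.26

$66.26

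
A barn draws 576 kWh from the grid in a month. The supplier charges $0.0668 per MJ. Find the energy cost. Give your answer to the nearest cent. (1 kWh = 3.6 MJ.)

576 kWh × (3.6 MJ/kWh) = 2,074 MJ
Cost = 2,074 MJ × $0.0668/MJ = $138.52

$138.52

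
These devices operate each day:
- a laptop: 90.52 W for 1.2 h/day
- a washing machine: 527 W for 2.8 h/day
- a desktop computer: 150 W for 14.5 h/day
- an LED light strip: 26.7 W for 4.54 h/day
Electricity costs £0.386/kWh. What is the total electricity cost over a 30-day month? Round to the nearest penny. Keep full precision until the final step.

£44.94

laptop: 90.52 W × 1.2 h × 30 d = 3,259 Wh = 3.259 kWh
washing machine: 527 W × 2.8 h × 30 d = 44,268 Wh = 44.27 kWh
desktop computer: 150 W × 14.5 h × 30 d = 65,250 Wh = 65.25 kWh
LED light strip: 26.7 W × 4.54 h × 30 d = 3,637 Wh = 3.637 kWh
Total energy = 3.259 + 44.27 + 65.25 + 3.637 = 116.4 kWh
Cost = 116.4 kWh × £0.386 = £44.94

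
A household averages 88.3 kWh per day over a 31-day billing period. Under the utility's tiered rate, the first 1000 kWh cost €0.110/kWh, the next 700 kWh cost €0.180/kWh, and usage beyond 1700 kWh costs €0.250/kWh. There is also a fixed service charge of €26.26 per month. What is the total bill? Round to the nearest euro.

€522

Usage = 88.3 kWh/day × 31 days = 2737.3 kWh
First 1000 kWh × €0.110 = €110.00
Next 700 kWh × €0.180 = €126.00
Remaining 1037.3 kWh × €0.250 = €259.33
Energy charge = €495.33; + service €26.26 = €521.59 ≈ €522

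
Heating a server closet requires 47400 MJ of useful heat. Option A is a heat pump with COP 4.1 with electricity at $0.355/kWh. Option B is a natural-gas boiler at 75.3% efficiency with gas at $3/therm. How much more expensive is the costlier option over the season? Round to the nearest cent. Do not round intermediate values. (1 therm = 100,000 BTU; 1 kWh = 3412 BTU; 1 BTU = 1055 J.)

Heat load = 47400 MJ = 47,400,000,000 J / 1055 = 44,928,910 BTU
Gas: input = 44,928,910 / 0.753 = 59,666,547 BTU = 596.7 therm → 596.7 × $3 = $1,790.00
Heat pump: 44,928,910 BTU / 3412 = 13,170 kWh heat; / 4.1 = 3,212 kWh in → × $0.355 = $1,140.15
Difference = |$1,790.00 − $1,140.15| = $649.85

$649.85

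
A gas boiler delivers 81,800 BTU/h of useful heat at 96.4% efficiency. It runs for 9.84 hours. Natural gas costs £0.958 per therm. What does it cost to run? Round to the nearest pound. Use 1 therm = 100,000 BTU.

Heat delivered = 81,800 BTU/h × 9.84 h = 804,912 BTU
Gas input = 804,912 / 0.964 = 834,971 BTU
= 834,971 / 100,000 = 8.35 therm
Cost = 8.35 × £0.958/therm = £8.00

£8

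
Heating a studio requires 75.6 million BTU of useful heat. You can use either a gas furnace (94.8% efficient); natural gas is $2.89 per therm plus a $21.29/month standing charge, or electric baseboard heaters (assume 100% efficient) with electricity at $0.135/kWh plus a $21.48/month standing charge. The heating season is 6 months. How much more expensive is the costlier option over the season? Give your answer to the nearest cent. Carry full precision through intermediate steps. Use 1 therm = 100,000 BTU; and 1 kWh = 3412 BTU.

$687.66

Heat load = 75.6 × 10⁶ BTU = 75,600,000 BTU
Gas: input = 75,600,000 / 0.948 = 79,746,835 BTU = 797.5 therm → 797.5 × $2.89 = $2,304.68; + 6 × $21.29 standing = $2,432.42
Electric: 75,600,000 BTU / 3412 = 22,160 kWh → × $0.135 = $2,991.21; + 6 × $21.48 standing = $3,120.09
Difference = |$2,432.42 − $3,120.09| = $687.66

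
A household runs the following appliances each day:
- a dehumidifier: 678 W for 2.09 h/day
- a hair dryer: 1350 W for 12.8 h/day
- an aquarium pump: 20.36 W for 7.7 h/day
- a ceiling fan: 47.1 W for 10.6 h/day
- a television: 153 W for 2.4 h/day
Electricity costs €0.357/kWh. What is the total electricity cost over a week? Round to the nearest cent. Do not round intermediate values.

dehumidifier: 678 W × 2.09 h × 7 d = 9,919 Wh = 9.919 kWh
hair dryer: 1350 W × 12.8 h × 7 d = 120,960 Wh = 121 kWh
aquarium pump: 20.36 W × 7.7 h × 7 d = 1,097 Wh = 1.097 kWh
ceiling fan: 47.1 W × 10.6 h × 7 d = 3,495 Wh = 3.495 kWh
television: 153 W × 2.4 h × 7 d = 2,570 Wh = 2.57 kWh
Total energy = 9.919 + 121 + 1.097 + 3.495 + 2.57 = 138 kWh
Cost = 138 kWh × €0.357 = €49.28

€49.28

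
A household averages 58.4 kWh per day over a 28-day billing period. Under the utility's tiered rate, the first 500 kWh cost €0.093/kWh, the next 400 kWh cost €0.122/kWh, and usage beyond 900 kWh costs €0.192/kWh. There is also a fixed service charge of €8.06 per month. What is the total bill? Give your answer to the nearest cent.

Usage = 58.4 kWh/day × 28 days = 1635.2 kWh
First 500 kWh × €0.093 = €46.50
Next 400 kWh × €0.122 = €48.80
Remaining 735.2 kWh × €0.192 = €141.16
Energy charge = €236.46; + service €8.06 = €244.52

€244.52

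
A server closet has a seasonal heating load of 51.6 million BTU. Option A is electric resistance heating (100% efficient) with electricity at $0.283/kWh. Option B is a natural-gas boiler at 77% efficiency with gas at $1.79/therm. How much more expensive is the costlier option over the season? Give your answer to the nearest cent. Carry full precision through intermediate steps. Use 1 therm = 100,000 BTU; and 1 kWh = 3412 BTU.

$3080.30

Heat load = 51.6 × 10⁶ BTU = 51,600,000 BTU
Gas: input = 51,600,000 / 0.77 = 67,012,987 BTU = 670.1 therm → 670.1 × $1.79 = $1,199.53
Electric: 51,600,000 BTU / 3412 = 15,120 kWh → × $0.283 = $4,279.84
Difference = |$1,199.53 − $4,279.84| = $3,080.30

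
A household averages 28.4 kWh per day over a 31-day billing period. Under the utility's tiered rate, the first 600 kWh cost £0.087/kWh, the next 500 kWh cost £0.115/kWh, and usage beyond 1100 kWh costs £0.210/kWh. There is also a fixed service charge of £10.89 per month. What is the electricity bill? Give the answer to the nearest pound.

£95

Usage = 28.4 kWh/day × 31 days = 880.4 kWh
First 600 kWh × £0.087 = £52.20
Next 280.4 kWh × £0.115 = £32.25
Remaining tier: 0 kWh (not reached)
Energy charge = £84.45; + service £10.89 = £95.34 ≈ £95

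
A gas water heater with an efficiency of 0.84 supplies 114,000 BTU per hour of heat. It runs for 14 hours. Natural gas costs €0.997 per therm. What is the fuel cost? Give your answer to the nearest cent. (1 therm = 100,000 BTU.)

Heat delivered = 114,000 BTU/h × 14 h = 1,596,000 BTU
Gas input = 1,596,000 / 0.84 = 1,900,000 BTU
= 1,900,000 / 100,000 = 19 therm
Cost = 19 × €0.997/therm = €18.94

€18.94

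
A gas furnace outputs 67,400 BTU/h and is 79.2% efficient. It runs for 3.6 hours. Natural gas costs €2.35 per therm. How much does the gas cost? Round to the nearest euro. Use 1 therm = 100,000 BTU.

Heat delivered = 67,400 BTU/h × 3.6 h = 242,640 BTU
Gas input = 242,640 / 0.792 = 306,364 BTU
= 306,364 / 100,000 = 3.064 therm
Cost = 3.064 × €2.35/therm = €7.20 ≈ €7

€7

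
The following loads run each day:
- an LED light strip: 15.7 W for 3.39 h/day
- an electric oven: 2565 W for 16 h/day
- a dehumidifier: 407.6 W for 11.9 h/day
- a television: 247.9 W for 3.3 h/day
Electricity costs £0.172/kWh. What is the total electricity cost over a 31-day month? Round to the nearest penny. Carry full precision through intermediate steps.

LED light strip: 15.7 W × 3.39 h × 31 d = 1,650 Wh = 1.65 kWh
electric oven: 2565 W × 16 h × 31 d = 1,272,240 Wh = 1,272 kWh
dehumidifier: 407.6 W × 11.9 h × 31 d = 150,364 Wh = 150.4 kWh
television: 247.9 W × 3.3 h × 31 d = 25,360 Wh = 25.36 kWh
Total energy = 1.65 + 1,272 + 150.4 + 25.36 = 1,450 kWh
Cost = 1,450 kWh × £0.172 = £249.33

£249.33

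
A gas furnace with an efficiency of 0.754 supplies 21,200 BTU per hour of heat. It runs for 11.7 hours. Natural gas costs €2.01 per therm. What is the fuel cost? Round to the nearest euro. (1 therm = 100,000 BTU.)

Heat delivered = 21,200 BTU/h × 11.7 h = 248,040 BTU
Gas input = 248,040 / 0.754 = 328,966 BTU
= 328,966 / 100,000 = 3.29 therm
Cost = 3.29 × €2.01/therm = €6.61 ≈ €7

€7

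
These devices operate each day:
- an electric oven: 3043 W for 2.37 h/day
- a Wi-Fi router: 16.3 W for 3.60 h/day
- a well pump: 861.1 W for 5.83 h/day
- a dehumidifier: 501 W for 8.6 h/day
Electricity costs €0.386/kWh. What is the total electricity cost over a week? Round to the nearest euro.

€45

electric oven: 3043 W × 2.37 h × 7 d = 50,483 Wh = 50.48 kWh
Wi-Fi router: 16.3 W × 3.60 h × 7 d = 411 Wh = 0.4108 kWh
well pump: 861.1 W × 5.83 h × 7 d = 35,141 Wh = 35.14 kWh
dehumidifier: 501 W × 8.6 h × 7 d = 30,160 Wh = 30.16 kWh
Total energy = 50.48 + 0.4108 + 35.14 + 30.16 = 116.2 kWh
Cost = 116.2 kWh × €0.386 = €44.85 ≈ €45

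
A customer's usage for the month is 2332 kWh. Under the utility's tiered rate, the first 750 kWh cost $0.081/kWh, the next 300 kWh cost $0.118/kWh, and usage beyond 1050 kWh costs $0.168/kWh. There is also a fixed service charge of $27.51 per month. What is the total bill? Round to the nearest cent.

First 750 kWh × $0.081 = $60.75
Next 300 kWh × $0.118 = $35.40
Remaining 1282 kWh × $0.168 = $215.38
Energy charge = $311.53; + service $27.51 = $339.04

$339.04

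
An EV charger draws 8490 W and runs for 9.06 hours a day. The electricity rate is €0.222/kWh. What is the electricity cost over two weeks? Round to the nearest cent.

Energy = 8490 W × 9.06 h/day × 14 days = 1,076,872 Wh = 1,077 kWh
Cost = 1,077 kWh × €0.222/kWh = €239.07

€239.07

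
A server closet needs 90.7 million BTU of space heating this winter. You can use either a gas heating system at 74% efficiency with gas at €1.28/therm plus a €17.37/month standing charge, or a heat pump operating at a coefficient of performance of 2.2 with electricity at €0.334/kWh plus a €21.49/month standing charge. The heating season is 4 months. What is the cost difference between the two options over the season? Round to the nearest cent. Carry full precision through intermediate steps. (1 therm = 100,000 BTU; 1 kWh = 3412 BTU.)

€2483.34

Heat load = 90.7 × 10⁶ BTU = 90,700,000 BTU
Gas: input = 90,700,000 / 0.74 = 122,567,568 BTU = 1,226 therm → 1,226 × €1.28 = €1,568.86; + 4 × €17.37 standing = €1,638.34
Heat pump: 90,700,000 BTU / 3412 = 26,580 kWh heat; / 2.2 = 12,080 kWh in → × €0.334 = €4,035.73; + 4 × €21.49 standing = €4,121.69
Difference = |€1,638.34 − €4,121.69| = €2,483.34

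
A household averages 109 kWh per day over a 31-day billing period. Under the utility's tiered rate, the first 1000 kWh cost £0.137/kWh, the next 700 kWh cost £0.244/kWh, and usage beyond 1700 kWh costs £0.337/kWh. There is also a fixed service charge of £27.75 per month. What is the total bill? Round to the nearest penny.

Usage = 109 kWh/day × 31 days = 3379 kWh
First 1000 kWh × £0.137 = £137.00
Next 700 kWh × £0.244 = £170.80
Remaining 1679 kWh × £0.337 = £565.82
Energy charge = £873.62; + service £27.75 = £901.37

£901.37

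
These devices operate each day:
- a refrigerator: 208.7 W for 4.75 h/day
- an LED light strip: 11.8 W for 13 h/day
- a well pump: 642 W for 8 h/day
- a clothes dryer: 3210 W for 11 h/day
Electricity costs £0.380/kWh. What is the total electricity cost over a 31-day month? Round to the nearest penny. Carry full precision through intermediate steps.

£489.94

refrigerator: 208.7 W × 4.75 h × 31 d = 30,731 Wh = 30.73 kWh
LED light strip: 11.8 W × 13 h × 31 d = 4,755 Wh = 4.755 kWh
well pump: 642 W × 8 h × 31 d = 159,216 Wh = 159.2 kWh
clothes dryer: 3210 W × 11 h × 31 d = 1,094,610 Wh = 1,095 kWh
Total energy = 30.73 + 4.755 + 159.2 + 1,095 = 1,289 kWh
Cost = 1,289 kWh × £0.380 = £489.94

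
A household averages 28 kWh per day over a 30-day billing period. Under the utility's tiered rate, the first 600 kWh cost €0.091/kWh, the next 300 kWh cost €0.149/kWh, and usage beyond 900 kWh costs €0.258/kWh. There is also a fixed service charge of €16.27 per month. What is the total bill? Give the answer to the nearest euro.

€107

Usage = 28 kWh/day × 30 days = 840 kWh
First 600 kWh × €0.091 = €54.60
Next 240 kWh × €0.149 = €35.76
Remaining tier: 0 kWh (not reached)
Energy charge = €90.36; + service €16.27 = €106.63 ≈ €107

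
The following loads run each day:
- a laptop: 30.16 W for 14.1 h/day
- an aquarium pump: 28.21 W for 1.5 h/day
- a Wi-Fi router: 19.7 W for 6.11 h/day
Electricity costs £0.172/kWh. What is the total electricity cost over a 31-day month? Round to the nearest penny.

laptop: 30.16 W × 14.1 h × 31 d = 13,183 Wh = 13.18 kWh
aquarium pump: 28.21 W × 1.5 h × 31 d = 1,312 Wh = 1.312 kWh
Wi-Fi router: 19.7 W × 6.11 h × 31 d = 3,731 Wh = 3.731 kWh
Total energy = 13.18 + 1.312 + 3.731 = 18.23 kWh
Cost = 18.23 kWh × £0.172 = £3.13

£3.13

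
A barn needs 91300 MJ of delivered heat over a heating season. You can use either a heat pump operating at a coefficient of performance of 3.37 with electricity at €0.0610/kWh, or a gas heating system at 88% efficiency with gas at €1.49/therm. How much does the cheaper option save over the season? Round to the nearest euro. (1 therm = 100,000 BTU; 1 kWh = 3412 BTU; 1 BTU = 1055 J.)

€1006

Heat load = 91300 MJ = 91,300,000,000 J / 1055 = 86,540,284 BTU
Gas: input = 86,540,284 / 0.88 = 98,341,232 BTU = 983.4 therm → 983.4 × €1.49 = €1,465.28
Heat pump: 86,540,284 BTU / 3412 = 25,360 kWh heat; / 3.37 = 7,526 kWh in → × €0.0610 = €459.10
Difference = |€1,465.28 − €459.10| = €1,006.18 ≈ €1006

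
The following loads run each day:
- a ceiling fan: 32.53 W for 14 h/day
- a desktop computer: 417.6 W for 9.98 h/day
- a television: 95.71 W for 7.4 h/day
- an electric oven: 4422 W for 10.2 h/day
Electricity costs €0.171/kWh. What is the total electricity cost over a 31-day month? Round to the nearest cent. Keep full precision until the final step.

€267.36

ceiling fan: 32.53 W × 14 h × 31 d = 14,118 Wh = 14.12 kWh
desktop computer: 417.6 W × 9.98 h × 31 d = 129,197 Wh = 129.2 kWh
television: 95.71 W × 7.4 h × 31 d = 21,956 Wh = 21.96 kWh
electric oven: 4422 W × 10.2 h × 31 d = 1,398,236 Wh = 1,398 kWh
Total energy = 14.12 + 129.2 + 21.96 + 1,398 = 1,564 kWh
Cost = 1,564 kWh × €0.171 = €267.36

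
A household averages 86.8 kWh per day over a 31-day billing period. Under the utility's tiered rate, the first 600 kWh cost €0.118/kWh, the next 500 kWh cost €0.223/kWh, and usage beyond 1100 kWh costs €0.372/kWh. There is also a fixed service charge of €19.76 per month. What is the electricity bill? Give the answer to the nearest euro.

Usage = 86.8 kWh/day × 31 days = 2690.8 kWh
First 600 kWh × €0.118 = €70.80
Next 500 kWh × €0.223 = €111.50
Remaining 1590.8 kWh × €0.372 = €591.78
Energy charge = €774.08; + service €19.76 = €793.84 ≈ €794

€794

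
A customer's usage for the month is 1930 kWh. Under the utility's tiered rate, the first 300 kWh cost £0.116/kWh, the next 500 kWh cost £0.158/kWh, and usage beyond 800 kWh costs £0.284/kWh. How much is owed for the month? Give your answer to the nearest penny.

£434.72

First 300 kWh × £0.116 = £34.80
Next 500 kWh × £0.158 = £79.00
Remaining 1130 kWh × £0.284 = £320.92
Total = £434.72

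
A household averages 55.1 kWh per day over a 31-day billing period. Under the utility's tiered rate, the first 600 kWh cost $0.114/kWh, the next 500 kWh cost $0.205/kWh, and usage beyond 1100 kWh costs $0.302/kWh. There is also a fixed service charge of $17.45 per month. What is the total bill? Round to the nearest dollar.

Usage = 55.1 kWh/day × 31 days = 1708.1 kWh
First 600 kWh × $0.114 = $68.40
Next 500 kWh × $0.205 = $102.50
Remaining 608.1 kWh × $0.302 = $183.65
Energy charge = $354.55; + service $17.45 = $372.00

$372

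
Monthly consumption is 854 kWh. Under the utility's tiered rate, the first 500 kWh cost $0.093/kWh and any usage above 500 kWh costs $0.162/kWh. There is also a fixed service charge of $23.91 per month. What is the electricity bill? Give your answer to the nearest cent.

First 500 kWh × $0.093 = $46.50
Remaining 354 kWh × $0.162 = $57.35
Energy charge = $103.85; + service $23.91 = $127.76

$127.76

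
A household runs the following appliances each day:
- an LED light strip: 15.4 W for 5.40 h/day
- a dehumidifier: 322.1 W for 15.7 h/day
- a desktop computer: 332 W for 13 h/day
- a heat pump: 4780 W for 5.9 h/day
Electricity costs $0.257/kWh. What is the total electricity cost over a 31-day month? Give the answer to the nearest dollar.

LED light strip: 15.4 W × 5.40 h × 31 d = 2,578 Wh = 2.578 kWh
dehumidifier: 322.1 W × 15.7 h × 31 d = 156,766 Wh = 156.8 kWh
desktop computer: 332 W × 13 h × 31 d = 133,796 Wh = 133.8 kWh
heat pump: 4780 W × 5.9 h × 31 d = 874,262 Wh = 874.3 kWh
Total energy = 2.578 + 156.8 + 133.8 + 874.3 = 1,167 kWh
Cost = 1,167 kWh × $0.257 = $300.02 ≈ $300

$300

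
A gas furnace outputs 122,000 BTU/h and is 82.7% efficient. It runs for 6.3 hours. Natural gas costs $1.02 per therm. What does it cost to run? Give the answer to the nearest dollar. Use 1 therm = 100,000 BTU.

$9

Heat delivered = 122,000 BTU/h × 6.3 h = 768,600 BTU
Gas input = 768,600 / 0.827 = 929,383 BTU
= 929,383 / 100,000 = 9.294 therm
Cost = 9.294 × $1.02/therm = $9.48 ≈ $9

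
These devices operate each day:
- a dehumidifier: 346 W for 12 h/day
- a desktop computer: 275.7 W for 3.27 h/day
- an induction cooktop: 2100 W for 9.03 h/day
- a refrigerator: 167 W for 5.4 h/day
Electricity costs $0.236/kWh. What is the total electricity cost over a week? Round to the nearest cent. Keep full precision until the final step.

$41.17

dehumidifier: 346 W × 12 h × 7 d = 29,064 Wh = 29.06 kWh
desktop computer: 275.7 W × 3.27 h × 7 d = 6,311 Wh = 6.311 kWh
induction cooktop: 2100 W × 9.03 h × 7 d = 132,741 Wh = 132.7 kWh
refrigerator: 167 W × 5.4 h × 7 d = 6,313 Wh = 6.313 kWh
Total energy = 29.06 + 6.311 + 132.7 + 6.313 = 174.4 kWh
Cost = 174.4 kWh × $0.236 = $41.17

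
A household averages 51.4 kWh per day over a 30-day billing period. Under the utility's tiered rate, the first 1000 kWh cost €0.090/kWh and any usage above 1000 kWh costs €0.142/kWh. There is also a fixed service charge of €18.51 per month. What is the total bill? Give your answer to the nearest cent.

€185.47

Usage = 51.4 kWh/day × 30 days = 1542 kWh
First 1000 kWh × €0.090 = €90.00
Remaining 542 kWh × €0.142 = €76.96
Energy charge = €166.96; + service €18.51 = €185.47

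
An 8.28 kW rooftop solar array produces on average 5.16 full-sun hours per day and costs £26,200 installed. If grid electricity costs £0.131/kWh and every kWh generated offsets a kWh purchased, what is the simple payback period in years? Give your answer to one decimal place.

12.8 years

Daily generation = 8.28 kW × 5.16 h = 42.72 kWh
Annual generation = 42.72 × 365 = 15595 kWh
Annual savings = 15595 × £0.131 = £2,042.89
Payback = £26,200 / £2,042.89 = 12.8 years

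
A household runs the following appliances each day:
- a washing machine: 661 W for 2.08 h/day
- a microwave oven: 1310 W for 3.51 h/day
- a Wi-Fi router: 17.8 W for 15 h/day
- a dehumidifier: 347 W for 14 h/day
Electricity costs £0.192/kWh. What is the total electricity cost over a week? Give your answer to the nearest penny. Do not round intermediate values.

£14.92

washing machine: 661 W × 2.08 h × 7 d = 9,624 Wh = 9.624 kWh
microwave oven: 1310 W × 3.51 h × 7 d = 32,187 Wh = 32.19 kWh
Wi-Fi router: 17.8 W × 15 h × 7 d = 1,869 Wh = 1.869 kWh
dehumidifier: 347 W × 14 h × 7 d = 34,006 Wh = 34.01 kWh
Total energy = 9.624 + 32.19 + 1.869 + 34.01 = 77.69 kWh
Cost = 77.69 kWh × £0.192 = £14.92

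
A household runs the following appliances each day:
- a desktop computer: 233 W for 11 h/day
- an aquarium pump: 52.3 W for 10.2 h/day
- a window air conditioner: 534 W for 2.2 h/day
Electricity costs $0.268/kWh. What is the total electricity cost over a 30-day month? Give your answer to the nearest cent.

$34.34

desktop computer: 233 W × 11 h × 30 d = 76,890 Wh = 76.89 kWh
aquarium pump: 52.3 W × 10.2 h × 30 d = 16,004 Wh = 16 kWh
window air conditioner: 534 W × 2.2 h × 30 d = 35,244 Wh = 35.24 kWh
Total energy = 76.89 + 16 + 35.24 = 128.1 kWh
Cost = 128.1 kWh × $0.268 = $34.34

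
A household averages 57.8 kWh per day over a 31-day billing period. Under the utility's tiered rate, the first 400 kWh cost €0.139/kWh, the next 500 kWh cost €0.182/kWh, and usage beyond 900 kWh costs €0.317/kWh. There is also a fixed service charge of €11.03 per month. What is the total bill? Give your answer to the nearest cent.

Usage = 57.8 kWh/day × 31 days = 1791.8 kWh
First 400 kWh × €0.139 = €55.60
Next 500 kWh × €0.182 = €91.00
Remaining 891.8 kWh × €0.317 = €282.70
Energy charge = €429.30; + service €11.03 = €440.33

€440.33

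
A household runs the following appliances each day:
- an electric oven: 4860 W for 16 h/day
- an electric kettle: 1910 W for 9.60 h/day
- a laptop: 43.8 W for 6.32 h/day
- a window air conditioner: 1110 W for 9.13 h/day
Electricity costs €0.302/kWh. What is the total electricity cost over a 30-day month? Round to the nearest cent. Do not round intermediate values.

€964.95

electric oven: 4860 W × 16 h × 30 d = 2,332,800 Wh = 2,333 kWh
electric kettle: 1910 W × 9.60 h × 30 d = 550,080 Wh = 550.1 kWh
laptop: 43.8 W × 6.32 h × 30 d = 8,304 Wh = 8.304 kWh
window air conditioner: 1110 W × 9.13 h × 30 d = 304,029 Wh = 304 kWh
Total energy = 2,333 + 550.1 + 8.304 + 304 = 3,195 kWh
Cost = 3,195 kWh × €0.302 = €964.95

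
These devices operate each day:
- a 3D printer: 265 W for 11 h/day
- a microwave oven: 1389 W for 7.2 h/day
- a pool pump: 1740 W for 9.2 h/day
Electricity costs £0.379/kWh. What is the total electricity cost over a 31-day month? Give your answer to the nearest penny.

3D printer: 265 W × 11 h × 31 d = 90,365 Wh = 90.36 kWh
microwave oven: 1389 W × 7.2 h × 31 d = 310,025 Wh = 310 kWh
pool pump: 1740 W × 9.2 h × 31 d = 496,248 Wh = 496.2 kWh
Total energy = 90.36 + 310 + 496.2 = 896.6 kWh
Cost = 896.6 kWh × £0.379 = £339.83

£339.83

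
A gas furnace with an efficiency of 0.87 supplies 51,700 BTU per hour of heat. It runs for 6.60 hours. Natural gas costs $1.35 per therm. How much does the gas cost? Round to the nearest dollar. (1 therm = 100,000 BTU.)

Heat delivered = 51,700 BTU/h × 6.60 h = 341,220 BTU
Gas input = 341,220 / 0.87 = 392,207 BTU
= 392,207 / 100,000 = 3.922 therm
Cost = 3.922 × $1.35/therm = $5.29 ≈ $5

$5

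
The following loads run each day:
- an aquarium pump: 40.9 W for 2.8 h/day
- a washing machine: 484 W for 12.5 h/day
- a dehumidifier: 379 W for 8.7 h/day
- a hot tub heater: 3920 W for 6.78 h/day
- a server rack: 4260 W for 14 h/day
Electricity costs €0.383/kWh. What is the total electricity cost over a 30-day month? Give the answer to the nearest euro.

€1099

aquarium pump: 40.9 W × 2.8 h × 30 d = 3,436 Wh = 3.436 kWh
washing machine: 484 W × 12.5 h × 30 d = 181,500 Wh = 181.5 kWh
dehumidifier: 379 W × 8.7 h × 30 d = 98,919 Wh = 98.92 kWh
hot tub heater: 3920 W × 6.78 h × 30 d = 797,328 Wh = 797.3 kWh
server rack: 4260 W × 14 h × 30 d = 1,789,200 Wh = 1,789 kWh
Total energy = 3.436 + 181.5 + 98.92 + 797.3 + 1,789 = 2,870 kWh
Cost = 2,870 kWh × €0.383 = €1,099.36 ≈ €1099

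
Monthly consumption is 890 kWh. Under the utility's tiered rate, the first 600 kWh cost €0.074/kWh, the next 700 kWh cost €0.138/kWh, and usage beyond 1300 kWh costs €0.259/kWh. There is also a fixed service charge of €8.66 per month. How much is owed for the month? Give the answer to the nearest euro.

€93

First 600 kWh × €0.074 = €44.40
Next 290 kWh × €0.138 = €40.02
Remaining tier: 0 kWh (not reached)
Energy charge = €84.42; + service €8.66 = €93.08 ≈ €93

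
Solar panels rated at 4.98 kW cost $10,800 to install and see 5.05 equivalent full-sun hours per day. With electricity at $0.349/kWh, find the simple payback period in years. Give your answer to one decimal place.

3.4 years

Daily generation = 4.98 kW × 5.05 h = 25.15 kWh
Annual generation = 25.15 × 365 = 9179.4 kWh
Annual savings = 9179.4 × $0.349 = $3,203.61
Payback = $10,800 / $3,203.61 = 3.37 years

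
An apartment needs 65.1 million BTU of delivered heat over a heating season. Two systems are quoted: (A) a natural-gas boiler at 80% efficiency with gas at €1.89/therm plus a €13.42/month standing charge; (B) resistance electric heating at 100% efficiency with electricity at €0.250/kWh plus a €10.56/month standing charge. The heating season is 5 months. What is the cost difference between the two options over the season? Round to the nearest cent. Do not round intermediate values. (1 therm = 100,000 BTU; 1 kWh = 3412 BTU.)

€3217.64

Heat load = 65.1 × 10⁶ BTU = 65,100,000 BTU
Gas: input = 65,100,000 / 0.80 = 81,375,000 BTU = 813.7 therm → 813.7 × €1.89 = €1,537.99; + 5 × €13.42 standing = €1,605.09
Electric: 65,100,000 BTU / 3412 = 19,080 kWh → × €0.250 = €4,769.93; + 5 × €10.56 standing = €4,822.73
Difference = |€1,605.09 − €4,822.73| = €3,217.64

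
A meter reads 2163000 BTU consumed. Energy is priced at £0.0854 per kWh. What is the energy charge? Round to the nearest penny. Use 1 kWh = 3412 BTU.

2163000 BTU × (0.00029308 kWh/BTU) = 633.9 kWh
Cost = 633.9 kWh × £0.0854/kWh = £54.14

£54.14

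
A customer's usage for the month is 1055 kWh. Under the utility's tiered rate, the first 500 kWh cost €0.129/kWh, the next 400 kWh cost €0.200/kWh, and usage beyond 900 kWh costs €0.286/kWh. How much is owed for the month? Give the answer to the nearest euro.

First 500 kWh × €0.129 = €64.50
Next 400 kWh × €0.200 = €80.00
Remaining 155 kWh × €0.286 = €44.33
Total = €188.83 ≈ €189

€189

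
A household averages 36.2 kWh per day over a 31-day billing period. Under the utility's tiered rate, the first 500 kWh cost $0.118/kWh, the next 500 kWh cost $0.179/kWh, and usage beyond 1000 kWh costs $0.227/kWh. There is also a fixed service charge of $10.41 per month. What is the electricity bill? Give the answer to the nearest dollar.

$187

Usage = 36.2 kWh/day × 31 days = 1122.2 kWh
First 500 kWh × $0.118 = $59.00
Next 500 kWh × $0.179 = $89.50
Remaining 122.2 kWh × $0.227 = $27.74
Energy charge = $176.24; + service $10.41 = $186.65 ≈ $187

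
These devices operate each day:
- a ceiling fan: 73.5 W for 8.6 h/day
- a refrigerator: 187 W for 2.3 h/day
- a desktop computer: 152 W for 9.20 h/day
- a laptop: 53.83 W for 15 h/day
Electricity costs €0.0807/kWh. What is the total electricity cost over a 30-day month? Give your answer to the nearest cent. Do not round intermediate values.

€7.91

ceiling fan: 73.5 W × 8.6 h × 30 d = 18,963 Wh = 18.96 kWh
refrigerator: 187 W × 2.3 h × 30 d = 12,903 Wh = 12.9 kWh
desktop computer: 152 W × 9.20 h × 30 d = 41,952 Wh = 41.95 kWh
laptop: 53.83 W × 15 h × 30 d = 24,223 Wh = 24.22 kWh
Total energy = 18.96 + 12.9 + 41.95 + 24.22 = 98.04 kWh
Cost = 98.04 kWh × €0.0807 = €7.91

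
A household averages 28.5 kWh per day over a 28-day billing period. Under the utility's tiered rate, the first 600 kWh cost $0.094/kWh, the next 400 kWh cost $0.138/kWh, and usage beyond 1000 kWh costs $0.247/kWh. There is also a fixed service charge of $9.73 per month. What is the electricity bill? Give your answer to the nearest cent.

Usage = 28.5 kWh/day × 28 days = 798 kWh
First 600 kWh × $0.094 = $56.40
Next 198 kWh × $0.138 = $27.32
Remaining tier: 0 kWh (not reached)
Energy charge = $83.72; + service $9.73 = $93.45

$93.45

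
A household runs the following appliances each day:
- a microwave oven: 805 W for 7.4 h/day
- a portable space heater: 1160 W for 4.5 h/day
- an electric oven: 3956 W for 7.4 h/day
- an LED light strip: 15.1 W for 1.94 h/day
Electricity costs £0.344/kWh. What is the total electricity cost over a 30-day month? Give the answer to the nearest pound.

£418

microwave oven: 805 W × 7.4 h × 30 d = 178,710 Wh = 178.7 kWh
portable space heater: 1160 W × 4.5 h × 30 d = 156,600 Wh = 156.6 kWh
electric oven: 3956 W × 7.4 h × 30 d = 878,232 Wh = 878.2 kWh
LED light strip: 15.1 W × 1.94 h × 30 d = 879 Wh = 0.8788 kWh
Total energy = 178.7 + 156.6 + 878.2 + 0.8788 = 1,214 kWh
Cost = 1,214 kWh × £0.344 = £417.76 ≈ £418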